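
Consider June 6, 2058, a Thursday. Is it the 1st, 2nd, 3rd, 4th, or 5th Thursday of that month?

Day 6 falls in week ⌈6/7⌉ of the month.
Days 1–7 hold the 1st Thursday, 8–14 the 2nd, 15–21 the 3rd, 22–28 the 4th, 29–31 the 5th.
6 is in the range for the 1st.

1st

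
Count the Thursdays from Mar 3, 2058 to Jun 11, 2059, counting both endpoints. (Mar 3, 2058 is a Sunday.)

Mar 3, 2058 is a Sunday; the first Thursday on or after it is Mar 7, 2058 (4 days later).
From Mar 7, 2058 to Jun 11, 2059: 299 + 162 = 461 days (rest of 2058, to Jun 11, 2059 in 2059).
461 ÷ 7 = 65 full weeks with remainder 6, so 65 more Thursdays after the first → 66.

66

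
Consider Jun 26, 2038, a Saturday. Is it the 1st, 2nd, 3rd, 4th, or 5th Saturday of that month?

Day 26 falls in week ⌈26/7⌉ of the month.
Days 1–7 hold the 1st Saturday, 8–14 the 2nd, 15–21 the 3rd, 22–28 the 4th, 29–31 the 5th.
26 is in the range for the 4th.

4th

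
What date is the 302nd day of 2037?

2037-10-29

January has 31 days (302 − 31 = 271 remain).
February has 28 days (271 − 28 = 243 remain).
March has 31 days (243 − 31 = 212 remain).
April has 30 days (212 − 30 = 182 remain).
May has 31 days (182 − 31 = 151 remain).
June has 30 days (151 − 30 = 121 remain).
July has 31 days (121 − 31 = 90 remain).
August has 31 days (90 − 31 = 59 remain).
September has 30 days (59 − 30 = 29 remain).
29 into October → October 29.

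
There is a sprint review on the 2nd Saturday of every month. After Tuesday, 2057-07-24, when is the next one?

July 2057 starts on a Sunday; its first Saturday is the 7th, so the 2nd Saturday is the 14th — 2057-07-14.
That is not after 2057-07-24, so look at August 2057.
August 2057 starts on a Wednesday; its first Saturday is the 4th, so the 2nd Saturday is the 11th — 2057-08-11.

2057-08-11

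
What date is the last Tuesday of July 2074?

2074-07-31

July 2074 begins on a Sunday, so the first Tuesday is July 3 (2 days later).
July 2074 has 31 days. Adding weeks: 3, 10, 17, 24, 31 — the last one ≤ 31 is the 31st.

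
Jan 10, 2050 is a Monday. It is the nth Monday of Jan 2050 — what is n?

Day 10 falls in week ⌈10/7⌉ of the month.
Days 1–7 hold the 1st Monday, 8–14 the 2nd, 15–21 the 3rd, 22–28 the 4th, 29–31 the 5th.
10 is in the range for the 2nd.

2nd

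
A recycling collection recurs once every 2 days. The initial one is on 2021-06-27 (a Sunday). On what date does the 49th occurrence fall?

The 49th occurrence is 48 intervals after the first: 48 × 2 = 96 days after 2021-06-27.
June has 30 days — 3 days to the end of June leaves 93.
July has 31 days (62 left).
August has 31 days (31 left).
September has 30 days (1 left).
1 day into October → 2021-10-01.

2021-10-01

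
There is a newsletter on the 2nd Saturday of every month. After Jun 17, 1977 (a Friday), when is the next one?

Jun 1977 starts on a Wednesday; its first Saturday is the 4th, so the 2nd Saturday is the 11th — Jun 11, 1977.
That is not after Jun 17, 1977, so look at Jul 1977.
Jul 1977 starts on a Friday; its first Saturday is the 2nd, so the 2nd Saturday is the 9th — Jul 9, 1977.

Jul 9, 1977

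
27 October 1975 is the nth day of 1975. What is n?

300

Days in months before October: 31 + 28 + 31 + 30 + 31 + 30 + 31 + 31 + 30 = 273.
Plus 27 days into October → day 300.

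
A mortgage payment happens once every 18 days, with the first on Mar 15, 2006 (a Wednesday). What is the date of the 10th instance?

The 10th occurrence is 9 intervals after the first: 9 × 18 = 162 days after Mar 15, 2006.
Mar has 31 days — 16 days to the end of Mar leaves 146.
Apr has 30 days (116 left).
May has 31 days (85 left).
Jun has 30 days (55 left).
Jul has 31 days (24 left).
24 days into Aug → Aug 24, 2006.

Aug 24, 2006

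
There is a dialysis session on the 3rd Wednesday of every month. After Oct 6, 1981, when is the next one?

Oct 1981 starts on a Thursday; its first Wednesday is the 7th, so the 3rd Wednesday is the 21st — Oct 21, 1981.
Oct 21, 1981 is after Oct 6, 1981, so that is the next one.

Oct 21, 1981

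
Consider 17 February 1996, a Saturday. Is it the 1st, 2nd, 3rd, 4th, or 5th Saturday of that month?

3rd

Day 17 falls in week ⌈17/7⌉ of the month.
Days 1–7 hold the 1st Saturday, 8–14 the 2nd, 15–21 the 3rd, 22–28 the 4th, 29–31 the 5th.
17 is in the range for the 3rd.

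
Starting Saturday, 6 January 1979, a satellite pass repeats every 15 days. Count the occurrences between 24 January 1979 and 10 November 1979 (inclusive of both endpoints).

19

Occurrences land 15·i days after 6 January 1979 for i = 0, 1, 2, …
24 January 1979 is 18 days after the start; 18 ÷ 15 = 1 remainder 3; since the remainder is 3, round up to i = 2. First occurrence in the window: #3 on 5 February 1979 (2×15 = 30 days in).
10 November 1979 is 308 days after the start; 308 ÷ 15 = 20 remainder 8. Last occurrence in the window: #21 on 2 November 1979.
Occurrences #3 through #21: 19 in total.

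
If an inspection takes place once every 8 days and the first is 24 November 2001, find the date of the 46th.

The 46th occurrence is 45 intervals after the first: 45 × 8 = 360 days after 24 November 2001.
November has 30 days — 6 days to the end of November leaves 354.
December has 31 days (323 left).
January has 31 days (292 left).
February has 28 days (264 left).
March has 31 days (233 left).
April has 30 days (203 left).
May has 31 days (172 left).
June has 30 days (142 left).
July has 31 days (111 left).
August has 31 days (80 left).
September has 30 days (50 left).
October has 31 days (19 left).
19 days into November → 19 November 2002.

19 November 2002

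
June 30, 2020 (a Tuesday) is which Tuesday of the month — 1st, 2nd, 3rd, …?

5th

Day 30 falls in week ⌈30/7⌉ of the month.
Days 1–7 hold the 1st Tuesday, 8–14 the 2nd, 15–21 the 3rd, 22–28 the 4th, 29–31 the 5th.
30 is in the range for the 5th.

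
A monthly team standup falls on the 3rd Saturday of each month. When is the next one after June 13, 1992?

June 1992 starts on a Monday; its first Saturday is the 6th, so the 3rd Saturday is the 20th — June 20, 1992.
June 20, 1992 is after June 13, 1992, so that is the next one.

June 20, 1992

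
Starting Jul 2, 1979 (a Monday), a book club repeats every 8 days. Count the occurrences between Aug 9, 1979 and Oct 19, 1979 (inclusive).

9

Occurrences land 8·i days after Jul 2, 1979 for i = 0, 1, 2, …
Aug 9, 1979 is 38 days after the start; 38 ÷ 8 = 4 remainder 6; since the remainder is 6, round up to i = 5. First occurrence in the window: #6 on Aug 11, 1979 (5×8 = 40 days in).
Oct 19, 1979 is 109 days after the start; 109 ÷ 8 = 13 remainder 5. Last occurrence in the window: #14 on Oct 14, 1979.
Occurrences #6 through #14: 9 in total.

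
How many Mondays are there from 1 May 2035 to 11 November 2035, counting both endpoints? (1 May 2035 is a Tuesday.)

27

1 May 2035 is a Tuesday; the first Monday on or after it is 7 May 2035 (6 days later).
From 7 May 2035 to 11 November 2035: 24 + 30 + 31 + 31 + 30 + 31 + 11 = 188 days (rest of May, June, July, August, September, October, November).
188 ÷ 7 = 26 full weeks with remainder 6, so 26 more Mondays after the first → 27.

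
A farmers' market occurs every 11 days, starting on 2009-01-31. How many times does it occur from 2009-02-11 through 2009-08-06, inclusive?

Occurrences land 11·i days after 2009-01-31 for i = 0, 1, 2, …
2009-02-11 is 11 days after the start; 11 ÷ 11 = 1 remainder 0. First occurrence in the window: #2 on 2009-02-11 (1×11 = 11 days in).
2009-08-06 is 187 days after the start; 187 ÷ 11 = 17 remainder 0. Last occurrence in the window: #18 on 2009-08-06.
Occurrences #2 through #18: 17 in total.

17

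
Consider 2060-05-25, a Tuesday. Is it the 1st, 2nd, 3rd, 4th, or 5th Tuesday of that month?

Day 25 falls in week ⌈25/7⌉ of the month.
Days 1–7 hold the 1st Tuesday, 8–14 the 2nd, 15–21 the 3rd, 22–28 the 4th, 29–31 the 5th.
25 is in the range for the 4th.

4th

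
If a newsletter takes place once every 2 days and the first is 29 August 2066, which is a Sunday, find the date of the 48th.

The 48th occurrence is 47 intervals after the first: 47 × 2 = 94 days after 29 August 2066.
August has 31 days — 2 days to the end of August leaves 92.
September has 30 days (62 left).
October has 31 days (31 left).
November has 30 days (1 left).
1 day into December → 1 December 2066.

1 December 2066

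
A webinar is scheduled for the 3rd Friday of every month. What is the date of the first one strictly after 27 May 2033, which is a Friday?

May 2033 starts on a Sunday; its first Friday is the 6th, so the 3rd Friday is the 20th — 20 May 2033.
That is not after 27 May 2033, so look at June 2033.
June 2033 starts on a Wednesday; its first Friday is the 3rd, so the 3rd Friday is the 17th — 17 June 2033.

17 June 2033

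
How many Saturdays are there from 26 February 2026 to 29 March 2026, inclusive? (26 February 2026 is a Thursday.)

5

26 February 2026 is a Thursday; the first Saturday on or after it is 28 February 2026 (2 days later).
From 28 February 2026 to 29 March 2026: 0 + 29 = 29 days (rest of February, March).
29 ÷ 7 = 4 full weeks with remainder 1, so 4 more Saturdays after the first → 5.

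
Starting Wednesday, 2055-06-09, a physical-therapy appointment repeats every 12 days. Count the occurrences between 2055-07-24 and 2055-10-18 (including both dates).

7

Occurrences land 12·i days after 2055-06-09 for i = 0, 1, 2, …
2055-07-24 is 45 days after the start; 45 ÷ 12 = 3 remainder 9; since the remainder is 9, round up to i = 4. First occurrence in the window: #5 on 2055-07-27 (4×12 = 48 days in).
2055-10-18 is 131 days after the start; 131 ÷ 12 = 10 remainder 11. Last occurrence in the window: #11 on 2055-10-07.
Occurrences #5 through #11: 7 in total.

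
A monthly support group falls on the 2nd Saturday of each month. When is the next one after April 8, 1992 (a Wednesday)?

April 11, 1992

April 1992 starts on a Wednesday; its first Saturday is the 4th, so the 2nd Saturday is the 11th — April 11, 1992.
April 11, 1992 is after April 8, 1992, so that is the next one.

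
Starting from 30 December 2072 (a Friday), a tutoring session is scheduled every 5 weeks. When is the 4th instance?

14 April 2073

The 4th occurrence is 3 intervals after the first: 3 × 35 = 105 days after 30 December 2072.
December has 31 days — 1 day to the end of December leaves 104.
January has 31 days (73 left).
February has 28 days (45 left).
March has 31 days (14 left).
14 days into April → 14 April 2073.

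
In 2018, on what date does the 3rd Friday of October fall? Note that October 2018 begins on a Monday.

2018-10-19

October 2018 begins on a Monday, so the first Friday is October 5 (4 days later).
The 3rd Friday is 2 weeks later: 5 + 14 = 19.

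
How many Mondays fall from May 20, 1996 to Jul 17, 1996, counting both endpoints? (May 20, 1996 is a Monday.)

9

May 20, 1996 is a Monday; the first Monday on or after it is May 20, 1996.
From May 20, 1996 to Jul 17, 1996: 11 + 30 + 17 = 58 days (rest of May, Jun, Jul).
58 ÷ 7 = 8 full weeks with remainder 2, so 8 more Mondays after the first → 9.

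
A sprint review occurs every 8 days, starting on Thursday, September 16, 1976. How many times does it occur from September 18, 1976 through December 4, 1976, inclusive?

9

Occurrences land 8·i days after September 16, 1976 for i = 0, 1, 2, …
September 18, 1976 is 2 days after the start; 2 ÷ 8 = 0 remainder 2; since the remainder is 2, round up to i = 1. First occurrence in the window: #2 on September 24, 1976 (1×8 = 8 days in).
December 4, 1976 is 79 days after the start; 79 ÷ 8 = 9 remainder 7. Last occurrence in the window: #10 on November 27, 1976.
Occurrences #2 through #10: 9 in total.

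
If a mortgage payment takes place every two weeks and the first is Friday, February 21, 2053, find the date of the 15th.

September 5, 2053

The 15th occurrence is 14 intervals after the first: 14 × 14 = 196 days after February 21, 2053.
February has 28 days — 7 days to the end of February leaves 189.
March has 31 days (158 left).
April has 30 days (128 left).
May has 31 days (97 left).
June has 30 days (67 left).
July has 31 days (36 left).
August has 31 days (5 left).
5 days into September → September 5, 2053.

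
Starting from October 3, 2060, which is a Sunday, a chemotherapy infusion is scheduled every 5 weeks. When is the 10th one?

The 10th occurrence is 9 intervals after the first: 9 × 35 = 315 days after October 3, 2060.
October has 31 days — 28 days to the end of October leaves 287.
November has 30 days (257 left).
December has 31 days (226 left).
January has 31 days (195 left).
February has 28 days (167 left).
March has 31 days (136 left).
April has 30 days (106 left).
May has 31 days (75 left).
June has 30 days (45 left).
July has 31 days (14 left).
14 days into August → August 14, 2061.

August 14, 2061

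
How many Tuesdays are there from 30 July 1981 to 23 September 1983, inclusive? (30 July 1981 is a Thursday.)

112

30 July 1981 is a Thursday; the first Tuesday on or after it is 4 August 1981 (5 days later).
From 4 August 1981 to 23 September 1983: 149 + 365 + 266 = 780 days (rest of 1981, 1982, to 23 September 1983 in 1983).
780 ÷ 7 = 111 full weeks with remainder 3, so 111 more Tuesdays after the first → 112.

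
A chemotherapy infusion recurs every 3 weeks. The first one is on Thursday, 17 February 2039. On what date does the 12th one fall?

6 October 2039

The 12th occurrence is 11 intervals after the first: 11 × 21 = 231 days after 17 February 2039.
February has 28 days — 11 days to the end of February leaves 220.
March has 31 days (189 left).
April has 30 days (159 left).
May has 31 days (128 left).
June has 30 days (98 left).
July has 31 days (67 left).
August has 31 days (36 left).
September has 30 days (6 left).
6 days into October → 6 October 2039.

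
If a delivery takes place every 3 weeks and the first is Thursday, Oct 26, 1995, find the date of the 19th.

The 19th occurrence is 18 intervals after the first: 18 × 21 = 378 days after Oct 26, 1995.
Oct has 31 days — 5 days to the end of Oct leaves 373.
Nov has 30 days (343 left).
Dec has 31 days (312 left).
Jan has 31 days (281 left).
Feb has 29 days (252 left).
Mar has 31 days (221 left).
Apr has 30 days (191 left).
May has 31 days (160 left).
Jun has 30 days (130 left).
Jul has 31 days (99 left).
Aug has 31 days (68 left).
Sep has 30 days (38 left).
Oct has 31 days (7 left).
7 days into Nov → Nov 7, 1996.

Nov 7, 1996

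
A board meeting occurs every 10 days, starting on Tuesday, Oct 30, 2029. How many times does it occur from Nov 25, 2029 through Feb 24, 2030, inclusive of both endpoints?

9

Occurrences land 10·i days after Oct 30, 2029 for i = 0, 1, 2, …
Nov 25, 2029 is 26 days after the start; 26 ÷ 10 = 2 remainder 6; since the remainder is 6, round up to i = 3. First occurrence in the window: #4 on Nov 29, 2029 (3×10 = 30 days in).
Feb 24, 2030 is 117 days after the start; 117 ÷ 10 = 11 remainder 7. Last occurrence in the window: #12 on Feb 17, 2030.
Occurrences #4 through #12: 9 in total.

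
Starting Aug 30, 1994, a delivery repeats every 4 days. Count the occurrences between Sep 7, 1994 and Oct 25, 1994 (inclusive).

Occurrences land 4·i days after Aug 30, 1994 for i = 0, 1, 2, …
Sep 7, 1994 is 8 days after the start; 8 ÷ 4 = 2 remainder 0. First occurrence in the window: #3 on Sep 7, 1994 (2×4 = 8 days in).
Oct 25, 1994 is 56 days after the start; 56 ÷ 4 = 14 remainder 0. Last occurrence in the window: #15 on Oct 25, 1994.
Occurrences #3 through #15: 13 in total.

13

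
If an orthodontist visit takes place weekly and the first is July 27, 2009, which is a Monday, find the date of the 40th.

April 26, 2010

The 40th occurrence is 39 intervals after the first: 39 × 7 = 273 days after July 27, 2009.
July has 31 days — 4 days to the end of July leaves 269.
August has 31 days (238 left).
September has 30 days (208 left).
October has 31 days (177 left).
November has 30 days (147 left).
December has 31 days (116 left).
January has 31 days (85 left).
February has 28 days (57 left).
March has 31 days (26 left).
26 days into April → April 26, 2010.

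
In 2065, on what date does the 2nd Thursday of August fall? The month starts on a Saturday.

August 2065 begins on a Saturday, so the first Thursday is August 6 (5 days later).
The 2nd Thursday is 1 weeks later: 6 + 7 = 13.

2065-08-13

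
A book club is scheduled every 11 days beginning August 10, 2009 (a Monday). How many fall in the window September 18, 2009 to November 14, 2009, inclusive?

5

Occurrences land 11·i days after August 10, 2009 for i = 0, 1, 2, …
September 18, 2009 is 39 days after the start; 39 ÷ 11 = 3 remainder 6; since the remainder is 6, round up to i = 4. First occurrence in the window: #5 on September 23, 2009 (4×11 = 44 days in).
November 14, 2009 is 96 days after the start; 96 ÷ 11 = 8 remainder 8. Last occurrence in the window: #9 on November 6, 2009.
Occurrences #5 through #9: 5 in total.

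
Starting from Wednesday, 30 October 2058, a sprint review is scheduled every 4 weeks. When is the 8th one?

14 May 2059

The 8th occurrence is 7 intervals after the first: 7 × 28 = 196 days after 30 October 2058.
October has 31 days — 1 day to the end of October leaves 195.
November has 30 days (165 left).
December has 31 days (134 left).
January has 31 days (103 left).
February has 28 days (75 left).
March has 31 days (44 left).
April has 30 days (14 left).
14 days into May → 14 May 2059.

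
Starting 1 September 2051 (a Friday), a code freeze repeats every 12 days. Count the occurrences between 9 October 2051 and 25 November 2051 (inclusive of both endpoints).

4

Occurrences land 12·i days after 1 September 2051 for i = 0, 1, 2, …
9 October 2051 is 38 days after the start; 38 ÷ 12 = 3 remainder 2; since the remainder is 2, round up to i = 4. First occurrence in the window: #5 on 19 October 2051 (4×12 = 48 days in).
25 November 2051 is 85 days after the start; 85 ÷ 12 = 7 remainder 1. Last occurrence in the window: #8 on 24 November 2051.
Occurrences #5 through #8: 4 in total.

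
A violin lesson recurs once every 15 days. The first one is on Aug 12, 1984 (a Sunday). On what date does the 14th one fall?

The 14th occurrence is 13 intervals after the first: 13 × 15 = 195 days after Aug 12, 1984.
Aug has 31 days — 19 days to the end of Aug leaves 176.
Sep has 30 days (146 left).
Oct has 31 days (115 left).
Nov has 30 days (85 left).
Dec has 31 days (54 left).
Jan has 31 days (23 left).
23 days into Feb → Feb 23, 1985.

Feb 23, 1985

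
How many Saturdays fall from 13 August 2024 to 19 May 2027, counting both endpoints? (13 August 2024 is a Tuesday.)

144

13 August 2024 is a Tuesday; the first Saturday on or after it is 17 August 2024 (4 days later).
From 17 August 2024 to 19 May 2027: 136 + 365 + 365 + 139 = 1005 days (rest of 2024, 2025, 2026, to 19 May 2027 in 2027).
1005 ÷ 7 = 143 full weeks with remainder 4, so 143 more Saturdays after the first → 144.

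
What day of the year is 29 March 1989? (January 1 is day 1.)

88

Days in months before March: 31 + 28 = 59.
Plus 29 days into March → day 88.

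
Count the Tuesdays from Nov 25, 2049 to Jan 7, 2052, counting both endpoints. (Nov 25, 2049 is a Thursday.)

Nov 25, 2049 is a Thursday; the first Tuesday on or after it is Nov 30, 2049 (5 days later).
From Nov 30, 2049 to Jan 7, 2052: 31 + 365 + 365 + 7 = 768 days (rest of 2049, 2050, 2051, to Jan 7, 2052 in 2052).
768 ÷ 7 = 109 full weeks with remainder 5, so 109 more Tuesdays after the first → 110.

110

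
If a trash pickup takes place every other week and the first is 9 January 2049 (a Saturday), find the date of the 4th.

20 February 2049

The 4th occurrence is 3 intervals after the first: 3 × 14 = 42 days after 9 January 2049.
January has 31 days — 22 days to the end of January leaves 20.
20 days into February → 20 February 2049.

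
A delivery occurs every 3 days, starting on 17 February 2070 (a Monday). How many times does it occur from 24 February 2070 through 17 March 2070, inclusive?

7

Occurrences land 3·i days after 17 February 2070 for i = 0, 1, 2, …
24 February 2070 is 7 days after the start; 7 ÷ 3 = 2 remainder 1; since the remainder is 1, round up to i = 3. First occurrence in the window: #4 on 26 February 2070 (3×3 = 9 days in).
17 March 2070 is 28 days after the start; 28 ÷ 3 = 9 remainder 1. Last occurrence in the window: #10 on 16 March 2070.
Occurrences #4 through #10: 7 in total.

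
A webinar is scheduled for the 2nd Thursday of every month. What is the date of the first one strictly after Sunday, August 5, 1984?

August 9, 1984

August 1984 starts on a Wednesday; its first Thursday is the 2nd, so the 2nd Thursday is the 9th — August 9, 1984.
August 9, 1984 is after August 5, 1984, so that is the next one.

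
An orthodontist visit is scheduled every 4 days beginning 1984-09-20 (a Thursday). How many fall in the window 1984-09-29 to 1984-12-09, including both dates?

Occurrences land 4·i days after 1984-09-20 for i = 0, 1, 2, …
1984-09-29 is 9 days after the start; 9 ÷ 4 = 2 remainder 1; since the remainder is 1, round up to i = 3. First occurrence in the window: #4 on 1984-10-02 (3×4 = 12 days in).
1984-12-09 is 80 days after the start; 80 ÷ 4 = 20 remainder 0. Last occurrence in the window: #21 on 1984-12-09.
Occurrences #4 through #21: 18 in total.

18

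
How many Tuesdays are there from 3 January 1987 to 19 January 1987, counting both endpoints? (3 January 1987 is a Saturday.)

3 January 1987 is a Saturday; the first Tuesday on or after it is 6 January 1987 (3 days later).
From 6 January 1987 to 19 January 1987 is 19 − 6 = 13 days.
13 ÷ 7 = 1 full weeks with remainder 6, so 1 more Tuesdays after the first → 2.

2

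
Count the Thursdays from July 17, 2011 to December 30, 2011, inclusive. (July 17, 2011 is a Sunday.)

24

July 17, 2011 is a Sunday; the first Thursday on or after it is July 21, 2011 (4 days later).
From July 21, 2011 to December 30, 2011: 10 + 31 + 30 + 31 + 30 + 30 = 162 days (rest of July, August, September, October, November, December).
162 ÷ 7 = 23 full weeks with remainder 1, so 23 more Thursdays after the first → 24.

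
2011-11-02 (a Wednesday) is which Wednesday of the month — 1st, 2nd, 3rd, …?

1st

Day 2 falls in week ⌈2/7⌉ of the month.
Days 1–7 hold the 1st Wednesday, 8–14 the 2nd, 15–21 the 3rd, 22–28 the 4th, 29–31 the 5th.
2 is in the range for the 1st.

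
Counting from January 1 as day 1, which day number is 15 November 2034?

Days in months before November: 31 + 28 + 31 + 30 + 31 + 30 + 31 + 31 + 30 + 31 = 304.
Plus 15 days into November → day 319.

319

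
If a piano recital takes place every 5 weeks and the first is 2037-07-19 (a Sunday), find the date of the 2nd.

2037-08-23

The 2nd occurrence is 1 interval after the first: 1 × 35 = 35 days after 2037-07-19.
July has 31 days — 12 days to the end of July leaves 23.
23 days into August → 2037-08-23.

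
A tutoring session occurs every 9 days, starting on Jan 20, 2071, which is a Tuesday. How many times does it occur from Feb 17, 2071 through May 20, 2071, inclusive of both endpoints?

10

Occurrences land 9·i days after Jan 20, 2071 for i = 0, 1, 2, …
Feb 17, 2071 is 28 days after the start; 28 ÷ 9 = 3 remainder 1; since the remainder is 1, round up to i = 4. First occurrence in the window: #5 on Feb 25, 2071 (4×9 = 36 days in).
May 20, 2071 is 120 days after the start; 120 ÷ 9 = 13 remainder 3. Last occurrence in the window: #14 on May 17, 2071.
Occurrences #5 through #14: 10 in total.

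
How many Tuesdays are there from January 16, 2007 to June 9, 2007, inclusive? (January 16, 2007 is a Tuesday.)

January 16, 2007 is a Tuesday; the first Tuesday on or after it is January 16, 2007.
From January 16, 2007 to June 9, 2007: 15 + 28 + 31 + 30 + 31 + 9 = 144 days (rest of January, February, March, April, May, June).
144 ÷ 7 = 20 full weeks with remainder 4, so 20 more Tuesdays after the first → 21.

21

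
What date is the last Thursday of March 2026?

March 26, 2026

The first Thursday of March 2026 is March 5.
March 2026 has 31 days. Adding weeks: 5, 12, 19, 26 — the last one ≤ 31 is the 26th.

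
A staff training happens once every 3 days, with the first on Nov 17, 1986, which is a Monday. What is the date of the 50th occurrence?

The 50th occurrence is 49 intervals after the first: 49 × 3 = 147 days after Nov 17, 1986.
Nov has 30 days — 13 days to the end of Nov leaves 134.
Dec has 31 days (103 left).
Jan has 31 days (72 left).
Feb has 28 days (44 left).
Mar has 31 days (13 left).
13 days into Apr → Apr 13, 1987.

Apr 13, 1987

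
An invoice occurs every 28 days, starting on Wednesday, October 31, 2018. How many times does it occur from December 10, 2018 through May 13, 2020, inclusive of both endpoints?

19

Occurrences land 28·i days after October 31, 2018 for i = 0, 1, 2, …
December 10, 2018 is 40 days after the start; 40 ÷ 28 = 1 remainder 12; since the remainder is 12, round up to i = 2. First occurrence in the window: #3 on December 26, 2018 (2×28 = 56 days in).
May 13, 2020 is 560 days after the start; 560 ÷ 28 = 20 remainder 0. Last occurrence in the window: #21 on May 13, 2020.
Occurrences #3 through #21: 19 in total.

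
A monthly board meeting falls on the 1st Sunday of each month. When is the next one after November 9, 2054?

November 2054 starts on a Sunday, so its 1st Sunday is November 1, 2054.
That is not after November 9, 2054, so look at December 2054.
December 2054 starts on a Tuesday, so its 1st Sunday is December 6, 2054 (5 days in).

December 6, 2054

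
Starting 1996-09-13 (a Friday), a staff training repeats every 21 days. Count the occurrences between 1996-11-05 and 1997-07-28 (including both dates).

Occurrences land 21·i days after 1996-09-13 for i = 0, 1, 2, …
1996-11-05 is 53 days after the start; 53 ÷ 21 = 2 remainder 11; since the remainder is 11, round up to i = 3. First occurrence in the window: #4 on 1996-11-15 (3×21 = 63 days in).
1997-07-28 is 318 days after the start; 318 ÷ 21 = 15 remainder 3. Last occurrence in the window: #16 on 1997-07-25.
Occurrences #4 through #16: 13 in total.

13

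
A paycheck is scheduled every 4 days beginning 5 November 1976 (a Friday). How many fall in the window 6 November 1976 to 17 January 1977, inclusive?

Occurrences land 4·i days after 5 November 1976 for i = 0, 1, 2, …
6 November 1976 is 1 day after the start; 1 ÷ 4 = 0 remainder 1; since the remainder is 1, round up to i = 1. First occurrence in the window: #2 on 9 November 1976 (1×4 = 4 days in).
17 January 1977 is 73 days after the start; 73 ÷ 4 = 18 remainder 1. Last occurrence in the window: #19 on 16 January 1977.
Occurrences #2 through #19: 18 in total.

18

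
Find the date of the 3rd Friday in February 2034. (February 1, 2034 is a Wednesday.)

February 17, 2034

February 2034 begins on a Wednesday, so the first Friday is February 3 (2 days later).
The 3rd Friday is 2 weeks later: 3 + 14 = 17.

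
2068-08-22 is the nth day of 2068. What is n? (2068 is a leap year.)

Days in months before August: 31 + 29 + 31 + 30 + 31 + 30 + 31 = 213.
Plus 22 days into August → day 235.

235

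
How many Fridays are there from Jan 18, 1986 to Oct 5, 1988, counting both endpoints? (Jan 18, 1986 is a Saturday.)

141

Jan 18, 1986 is a Saturday; the first Friday on or after it is Jan 24, 1986 (6 days later).
From Jan 24, 1986 to Oct 5, 1988: 341 + 365 + 279 = 985 days (rest of 1986, 1987, to Oct 5, 1988 in 1988).
985 ÷ 7 = 140 full weeks with remainder 5, so 140 more Fridays after the first → 141.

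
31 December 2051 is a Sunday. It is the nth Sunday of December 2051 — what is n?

Day 31 falls in week ⌈31/7⌉ of the month.
Days 1–7 hold the 1st Sunday, 8–14 the 2nd, 15–21 the 3rd, 22–28 the 4th, 29–31 the 5th.
31 is in the range for the 5th.

5th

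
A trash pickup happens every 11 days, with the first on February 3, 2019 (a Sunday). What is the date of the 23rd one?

October 3, 2019

The 23rd occurrence is 22 intervals after the first: 22 × 11 = 242 days after February 3, 2019.
February has 28 days — 25 days to the end of February leaves 217.
March has 31 days (186 left).
April has 30 days (156 left).
May has 31 days (125 left).
June has 30 days (95 left).
July has 31 days (64 left).
August has 31 days (33 left).
September has 30 days (3 left).
3 days into October → October 3, 2019.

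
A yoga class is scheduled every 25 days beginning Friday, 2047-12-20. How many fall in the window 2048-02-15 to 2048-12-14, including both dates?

12

Occurrences land 25·i days after 2047-12-20 for i = 0, 1, 2, …
2048-02-15 is 57 days after the start; 57 ÷ 25 = 2 remainder 7; since the remainder is 7, round up to i = 3. First occurrence in the window: #4 on 2048-03-04 (3×25 = 75 days in).
2048-12-14 is 360 days after the start; 360 ÷ 25 = 14 remainder 10. Last occurrence in the window: #15 on 2048-12-04.
Occurrences #4 through #15: 12 in total.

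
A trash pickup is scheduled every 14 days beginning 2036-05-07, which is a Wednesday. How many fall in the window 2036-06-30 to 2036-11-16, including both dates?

10

Occurrences land 14·i days after 2036-05-07 for i = 0, 1, 2, …
2036-06-30 is 54 days after the start; 54 ÷ 14 = 3 remainder 12; since the remainder is 12, round up to i = 4. First occurrence in the window: #5 on 2036-07-02 (4×14 = 56 days in).
2036-11-16 is 193 days after the start; 193 ÷ 14 = 13 remainder 11. Last occurrence in the window: #14 on 2036-11-05.
Occurrences #5 through #14: 10 in total.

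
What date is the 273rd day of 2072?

2072-09-29

January has 31 days (273 − 31 = 242 remain).
February has 29 days (242 − 29 = 213 remain).
March has 31 days (213 − 31 = 182 remain).
April has 30 days (182 − 30 = 152 remain).
May has 31 days (152 − 31 = 121 remain).
June has 30 days (121 − 30 = 91 remain).
July has 31 days (91 − 31 = 60 remain).
August has 31 days (60 − 31 = 29 remain).
29 into September → September 29.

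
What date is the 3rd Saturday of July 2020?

18 July 2020

July 2020 begins on a Wednesday, so the first Saturday is July 4 (3 days later).
The 3rd Saturday is 2 weeks later: 4 + 14 = 18.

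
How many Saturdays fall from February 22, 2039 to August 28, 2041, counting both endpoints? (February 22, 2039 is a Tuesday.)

February 22, 2039 is a Tuesday; the first Saturday on or after it is February 26, 2039 (4 days later).
From February 26, 2039 to August 28, 2041: 308 + 366 + 240 = 914 days (rest of 2039, 2040, to August 28, 2041 in 2041).
914 ÷ 7 = 130 full weeks with remainder 4, so 130 more Saturdays after the first → 131.

131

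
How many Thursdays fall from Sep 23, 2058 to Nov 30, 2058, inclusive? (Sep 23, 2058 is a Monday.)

10

Sep 23, 2058 is a Monday; the first Thursday on or after it is Sep 26, 2058 (3 days later).
From Sep 26, 2058 to Nov 30, 2058: 4 + 31 + 30 = 65 days (rest of Sep, Oct, Nov).
65 ÷ 7 = 9 full weeks with remainder 2, so 9 more Thursdays after the first → 10.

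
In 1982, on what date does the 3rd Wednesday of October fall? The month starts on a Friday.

October 1982 begins on a Friday, so the first Wednesday is October 6 (5 days later).
The 3rd Wednesday is 2 weeks later: 6 + 14 = 20.

20 October 1982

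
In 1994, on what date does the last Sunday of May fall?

The first Sunday of May 1994 is May 1.
May 1994 has 31 days. Adding weeks: 1, 8, 15, 22, 29 — the last one ≤ 31 is the 29th.

May 29, 1994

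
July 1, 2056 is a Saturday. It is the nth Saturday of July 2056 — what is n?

1st

Day 1 falls in week ⌈1/7⌉ of the month.
Days 1–7 hold the 1st Saturday, 8–14 the 2nd, 15–21 the 3rd, 22–28 the 4th, 29–31 the 5th.
1 is in the range for the 1st.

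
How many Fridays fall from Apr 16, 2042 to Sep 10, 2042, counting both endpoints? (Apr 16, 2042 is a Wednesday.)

Apr 16, 2042 is a Wednesday; the first Friday on or after it is Apr 18, 2042 (2 days later).
From Apr 18, 2042 to Sep 10, 2042: 12 + 31 + 30 + 31 + 31 + 10 = 145 days (rest of Apr, May, Jun, Jul, Aug, Sep).
145 ÷ 7 = 20 full weeks with remainder 5, so 20 more Fridays after the first → 21.

21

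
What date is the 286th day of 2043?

13 October 2043

January has 31 days (286 − 31 = 255 remain).
February has 28 days (255 − 28 = 227 remain).
March has 31 days (227 − 31 = 196 remain).
April has 30 days (196 − 30 = 166 remain).
May has 31 days (166 − 31 = 135 remain).
June has 30 days (135 − 30 = 105 remain).
July has 31 days (105 − 31 = 74 remain).
August has 31 days (74 − 31 = 43 remain).
September has 30 days (43 − 30 = 13 remain).
13 into October → October 13.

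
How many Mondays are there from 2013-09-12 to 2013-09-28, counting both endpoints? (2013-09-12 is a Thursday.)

2013-09-12 is a Thursday; the first Monday on or after it is 2013-09-16 (4 days later).
From 2013-09-16 to 2013-09-28 is 28 − 16 = 12 days.
12 ÷ 7 = 1 full weeks with remainder 5, so 1 more Mondays after the first → 2.

2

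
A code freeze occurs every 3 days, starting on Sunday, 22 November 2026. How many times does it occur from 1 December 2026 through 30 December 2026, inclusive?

Occurrences land 3·i days after 22 November 2026 for i = 0, 1, 2, …
1 December 2026 is 9 days after the start; 9 ÷ 3 = 3 remainder 0. First occurrence in the window: #4 on 1 December 2026 (3×3 = 9 days in).
30 December 2026 is 38 days after the start; 38 ÷ 3 = 12 remainder 2. Last occurrence in the window: #13 on 28 December 2026.
Occurrences #4 through #13: 10 in total.

10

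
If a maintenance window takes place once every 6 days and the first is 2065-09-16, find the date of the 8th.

2065-10-28

The 8th occurrence is 7 intervals after the first: 7 × 6 = 42 days after 2065-09-16.
September has 30 days — 14 days to the end of September leaves 28.
28 days into October → 2065-10-28.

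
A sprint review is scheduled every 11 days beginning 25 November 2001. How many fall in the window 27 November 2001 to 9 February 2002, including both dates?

6

Occurrences land 11·i days after 25 November 2001 for i = 0, 1, 2, …
27 November 2001 is 2 days after the start; 2 ÷ 11 = 0 remainder 2; since the remainder is 2, round up to i = 1. First occurrence in the window: #2 on 6 December 2001 (1×11 = 11 days in).
9 February 2002 is 76 days after the start; 76 ÷ 11 = 6 remainder 10. Last occurrence in the window: #7 on 30 January 2002.
Occurrences #2 through #7: 6 in total.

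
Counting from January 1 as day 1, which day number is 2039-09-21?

264

Days in months before September: 31 + 28 + 31 + 30 + 31 + 30 + 31 + 31 = 243.
Plus 21 days into September → day 264.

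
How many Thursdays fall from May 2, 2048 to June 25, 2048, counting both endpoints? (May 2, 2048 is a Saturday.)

8

May 2, 2048 is a Saturday; the first Thursday on or after it is May 7, 2048 (5 days later).
From May 7, 2048 to June 25, 2048: 24 + 25 = 49 days (rest of May, June).
49 ÷ 7 = 7 full weeks with remainder 0, so 7 more Thursdays after the first → 8.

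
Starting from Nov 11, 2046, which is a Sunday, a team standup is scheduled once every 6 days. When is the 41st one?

Jul 9, 2047

The 41st occurrence is 40 intervals after the first: 40 × 6 = 240 days after Nov 11, 2046.
Nov has 30 days — 19 days to the end of Nov leaves 221.
Dec has 31 days (190 left).
Jan has 31 days (159 left).
Feb has 28 days (131 left).
Mar has 31 days (100 left).
Apr has 30 days (70 left).
May has 31 days (39 left).
Jun has 30 days (9 left).
9 days into Jul → Jul 9, 2047.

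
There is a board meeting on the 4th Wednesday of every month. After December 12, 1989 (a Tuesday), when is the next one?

December 27, 1989

December 1989 starts on a Friday; its first Wednesday is the 6th, so the 4th Wednesday is the 27th — December 27, 1989.
December 27, 1989 is after December 12, 1989, so that is the next one.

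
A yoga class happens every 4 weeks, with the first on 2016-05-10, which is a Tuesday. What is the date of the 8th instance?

2016-11-22

The 8th occurrence is 7 intervals after the first: 7 × 28 = 196 days after 2016-05-10.
May has 31 days — 21 days to the end of May leaves 175.
June has 30 days (145 left).
July has 31 days (114 left).
August has 31 days (83 left).
September has 30 days (53 left).
October has 31 days (22 left).
22 days into November → 2016-11-22.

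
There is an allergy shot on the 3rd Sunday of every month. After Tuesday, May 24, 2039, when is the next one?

Jun 19, 2039

May 2039 starts on a Sunday; its first Sunday is the 1st, so the 3rd Sunday is the 15th — May 15, 2039.
That is not after May 24, 2039, so look at Jun 2039.
Jun 2039 starts on a Wednesday; its first Sunday is the 5th, so the 3rd Sunday is the 19th — Jun 19, 2039.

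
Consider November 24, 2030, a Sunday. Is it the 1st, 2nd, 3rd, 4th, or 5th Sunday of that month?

4th

Day 24 falls in week ⌈24/7⌉ of the month.
Days 1–7 hold the 1st Sunday, 8–14 the 2nd, 15–21 the 3rd, 22–28 the 4th, 29–31 the 5th.
24 is in the range for the 4th.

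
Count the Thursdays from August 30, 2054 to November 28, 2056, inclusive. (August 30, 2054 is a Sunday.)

August 30, 2054 is a Sunday; the first Thursday on or after it is September 3, 2054 (4 days later).
From September 3, 2054 to November 28, 2056: 119 + 365 + 333 = 817 days (rest of 2054, 2055, to November 28, 2056 in 2056).
817 ÷ 7 = 116 full weeks with remainder 5, so 116 more Thursdays after the first → 117.

117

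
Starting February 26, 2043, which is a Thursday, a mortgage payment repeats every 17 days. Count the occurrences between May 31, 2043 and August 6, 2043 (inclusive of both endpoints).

Occurrences land 17·i days after February 26, 2043 for i = 0, 1, 2, …
May 31, 2043 is 94 days after the start; 94 ÷ 17 = 5 remainder 9; since the remainder is 9, round up to i = 6. First occurrence in the window: #7 on June 8, 2043 (6×17 = 102 days in).
August 6, 2043 is 161 days after the start; 161 ÷ 17 = 9 remainder 8. Last occurrence in the window: #10 on July 29, 2043.
Occurrences #7 through #10: 4 in total.

4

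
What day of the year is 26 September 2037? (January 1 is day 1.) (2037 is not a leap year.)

Days in months before September: 31 + 28 + 31 + 30 + 31 + 30 + 31 + 31 = 243.
Plus 26 days into September → day 269.

269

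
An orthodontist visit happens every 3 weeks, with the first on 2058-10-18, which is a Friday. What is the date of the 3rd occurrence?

The 3rd occurrence is 2 intervals after the first: 2 × 21 = 42 days after 2058-10-18.
October has 31 days — 13 days to the end of October leaves 29.
29 days into November → 2058-11-29.

2058-11-29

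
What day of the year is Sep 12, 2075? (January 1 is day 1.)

Days in months before Sep: 31 + 28 + 31 + 30 + 31 + 30 + 31 + 31 = 243.
Plus 12 days into Sep → day 255.

255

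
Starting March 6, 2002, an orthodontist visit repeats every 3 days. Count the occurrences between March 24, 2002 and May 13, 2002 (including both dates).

17

Occurrences land 3·i days after March 6, 2002 for i = 0, 1, 2, …
March 24, 2002 is 18 days after the start; 18 ÷ 3 = 6 remainder 0. First occurrence in the window: #7 on March 24, 2002 (6×3 = 18 days in).
May 13, 2002 is 68 days after the start; 68 ÷ 3 = 22 remainder 2. Last occurrence in the window: #23 on May 11, 2002.
Occurrences #7 through #23: 17 in total.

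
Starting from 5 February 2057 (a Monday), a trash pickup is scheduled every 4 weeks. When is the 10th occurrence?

15 October 2057

The 10th occurrence is 9 intervals after the first: 9 × 28 = 252 days after 5 February 2057.
February has 28 days — 23 days to the end of February leaves 229.
March has 31 days (198 left).
April has 30 days (168 left).
May has 31 days (137 left).
June has 30 days (107 left).
July has 31 days (76 left).
August has 31 days (45 left).
September has 30 days (15 left).
15 days into October → 15 October 2057.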